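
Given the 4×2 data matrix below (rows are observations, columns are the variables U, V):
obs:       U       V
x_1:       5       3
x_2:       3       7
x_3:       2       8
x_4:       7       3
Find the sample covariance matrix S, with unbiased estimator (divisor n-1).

Step 1 — column means:
  mean(U) = (5 + 3 + 2 + 7) / 4 = 17/4 = 4.25
  mean(V) = (3 + 7 + 8 + 3) / 4 = 21/4 = 5.25

Step 2 — sample covariance S[i,j] = (1/(n-1)) · Σ_k (x_{k,i} - mean_i) · (x_{k,j} - mean_j), with n-1 = 3.
  S[U,U] = ((0.75)·(0.75) + (-1.25)·(-1.25) + (-2.25)·(-2.25) + (2.75)·(2.75)) / 3 = 14.75/3 = 4.9167
  S[U,V] = ((0.75)·(-2.25) + (-1.25)·(1.75) + (-2.25)·(2.75) + (2.75)·(-2.25)) / 3 = -16.25/3 = -5.4167
  S[V,V] = ((-2.25)·(-2.25) + (1.75)·(1.75) + (2.75)·(2.75) + (-2.25)·(-2.25)) / 3 = 20.75/3 = 6.9167

S is symmetric (S[j,i] = S[i,j]). Assembling:

S = [[4.9167, -5.4167],
 [-5.4167, 6.9167]]


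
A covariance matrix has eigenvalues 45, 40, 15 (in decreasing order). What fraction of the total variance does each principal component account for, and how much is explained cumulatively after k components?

Step 1 — total variance = trace(Sigma) = Σ λ_i = 45 + 40 + 15 = 100.

Step 2 — fraction explained by component i = λ_i / Σ λ:
  PC1: 45/100 = 0.45
  PC2: 40/100 = 0.4
  PC3: 15/100 = 0.15

Step 3 — cumulative fraction after k components = (λ_1 + ... + λ_k) / Σ λ:
  k = 1: 45/100 = 0.45
  k = 2: (45 + 40)/100 = 85/100 = 0.85
  k = 3: (45 + 40 + 15)/100 = 100/100 = 1

Summary (fraction, with percent):

explained: PC1 0.45 (45%), PC2 0.4 (40%), PC3 0.15 (15%);  cumulative: 0.45, 0.85, 1


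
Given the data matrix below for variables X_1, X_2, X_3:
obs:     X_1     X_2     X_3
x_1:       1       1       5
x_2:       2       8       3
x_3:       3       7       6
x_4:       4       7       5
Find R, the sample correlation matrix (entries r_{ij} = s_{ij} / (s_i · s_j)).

Step 1 — column means:
  mean(X_1) = (1 + 2 + 3 + 4) / 4 = 10/4 = 2.5
  mean(X_2) = (1 + 8 + 7 + 7) / 4 = 23/4 = 5.75
  mean(X_3) = (5 + 3 + 6 + 5) / 4 = 19/4 = 4.75

Step 2 — sample variances and covariances s[i,j] = (1/(n-1)) · Σ_k (x_{k,i} - mean_i) · (x_{k,j} - mean_j), with n-1 = 3:
  s[X_1,X_1] = ((-1.5)·(-1.5) + (-0.5)·(-0.5) + (0.5)·(0.5) + (1.5)·(1.5)) / 3 = 5/3 = 1.6667
  s[X_1,X_2] = ((-1.5)·(-4.75) + (-0.5)·(2.25) + (0.5)·(1.25) + (1.5)·(1.25)) / 3 = 8.5/3 = 2.8333
  s[X_1,X_3] = ((-1.5)·(0.25) + (-0.5)·(-1.75) + (0.5)·(1.25) + (1.5)·(0.25)) / 3 = 1.5/3 = 0.5
  s[X_2,X_2] = ((-4.75)·(-4.75) + (2.25)·(2.25) + (1.25)·(1.25) + (1.25)·(1.25)) / 3 = 30.75/3 = 10.25
  s[X_2,X_3] = ((-4.75)·(0.25) + (2.25)·(-1.75) + (1.25)·(1.25) + (1.25)·(0.25)) / 3 = -3.25/3 = -1.0833
  s[X_3,X_3] = ((0.25)·(0.25) + (-1.75)·(-1.75) + (1.25)·(1.25) + (0.25)·(0.25)) / 3 = 4.75/3 = 1.5833
  Sample standard deviations s_i = √(s[i,i]):
  s(X_1) = √(1.6667) = 1.291
  s(X_2) = √(10.25) = 3.2016
  s(X_3) = √(1.5833) = 1.2583

Step 3 — r_{ij} = s_{ij} / (s_i · s_j):
  r[X_1,X_1] = 1 (diagonal).
  r[X_1,X_2] = 2.8333 / (1.291 · 3.2016) = 2.8333 / 4.1332 = 0.6855
  r[X_1,X_3] = 0.5 / (1.291 · 1.2583) = 0.5 / 1.6245 = 0.3078
  r[X_2,X_2] = 1 (diagonal).
  r[X_2,X_3] = -1.0833 / (3.2016 · 1.2583) = -1.0833 / 4.0285 = -0.2689
  r[X_3,X_3] = 1 (diagonal).

R is symmetric with unit diagonal. Assembling:

R = [[1, 0.6855, 0.3078],
 [0.6855, 1, -0.2689],
 [0.3078, -0.2689, 1]]


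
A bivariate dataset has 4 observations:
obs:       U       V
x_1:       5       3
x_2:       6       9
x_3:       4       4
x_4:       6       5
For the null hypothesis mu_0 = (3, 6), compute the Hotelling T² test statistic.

Step 1 — sample mean vector:
  mean(U) = (5 + 6 + 4 + 6) / 4 = 21/4 = 5.25
  mean(V) = (3 + 9 + 4 + 5) / 4 = 21/4 = 5.25
  x̄ = (5.25, 5.25),  deviation x̄ - mu_0 = (5.25, 5.25) - (3, 6) = (2.25, -0.75).

Step 2 — sample covariance matrix, S[i,j] = (1/(n-1)) · Σ_k (x_{k,i} - mean_i) · (x_{k,j} - mean_j), divisor n-1 = 3:
  S[U,U] = ((-0.25)·(-0.25) + (0.75)·(0.75) + (-1.25)·(-1.25) + (0.75)·(0.75)) / 3 = 2.75/3 = 0.9167
  S[U,V] = ((-0.25)·(-2.25) + (0.75)·(3.75) + (-1.25)·(-1.25) + (0.75)·(-0.25)) / 3 = 4.75/3 = 1.5833
  S[V,V] = ((-2.25)·(-2.25) + (3.75)·(3.75) + (-1.25)·(-1.25) + (-0.25)·(-0.25)) / 3 = 20.75/3 = 6.9167
  S = [[0.9167, 1.5833],
 [1.5833, 6.9167]].

Step 3 — invert S. det(S) = 0.9167·6.9167 - (1.5833)² = 3.8333.
  S^{-1} = (1/det) · [[d, -b], [-b, a]] = [[1.8043, -0.413],
 [-0.413, 0.2391]].

Step 4 — quadratic form (x̄ - mu_0)^T · S^{-1} · (x̄ - mu_0):
  S^{-1} · (x̄ - mu_0) = (4.3696, -1.1087),
  (x̄ - mu_0)^T · [...] = (2.25)·(4.3696) + (-0.75)·(-1.1087) = 10.663.

Step 5 — scale by n: T² = 4 · 10.663 = 42.6522.

T² ≈ 42.6522


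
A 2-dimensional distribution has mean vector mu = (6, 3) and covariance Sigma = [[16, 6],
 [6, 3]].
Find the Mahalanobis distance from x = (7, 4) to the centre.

Step 1 — centre the observation: (x - mu) = (1, 1).

Step 2 — invert Sigma. det(Sigma) = 16·3 - (6)² = 12.
  Sigma^{-1} = (1/det) · [[d, -b], [-b, a]] = [[0.25, -0.5],
 [-0.5, 1.3333]].

Step 3 — form the quadratic (x - mu)^T · Sigma^{-1} · (x - mu):
  Sigma^{-1} · (x - mu) = (-0.25, 0.8333).
  (x - mu)^T · [Sigma^{-1} · (x - mu)] = (1)·(-0.25) + (1)·(0.8333) = 0.5833.

Step 4 — take square root: d = √(0.5833) ≈ 0.7638.

d(x, mu) = √(0.5833) ≈ 0.7638


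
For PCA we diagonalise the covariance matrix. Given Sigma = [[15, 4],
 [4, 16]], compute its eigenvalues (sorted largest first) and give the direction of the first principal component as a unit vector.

Step 1 — characteristic polynomial of 2×2 Sigma:
  det(Sigma - λI) = λ² - trace · λ + det = 0.
  trace = 15 + 16 = 31, det = 15·16 - (4)² = 224.
Step 2 — discriminant:
  Δ = trace² - 4·det = 961 - 896 = 65.
Step 3 — eigenvalues:
  λ = (trace ± √Δ)/2 = (31 ± 8.0623)/2,
  λ_1 = 19.5311,  λ_2 = 11.4689.

Step 4 — unit eigenvector for λ_1: solve (Sigma - λ_1 I)v = 0. First row:
  (15 - 19.5311)·v_x + (4)·v_y = 0, i.e. (-4.5311)·v_x + (4)·v_y = 0,
  so v ∝ (b, λ_1 - a) = (4, 4.5311) = u.
  ||u|| = √((4)² + (4.5311)²) = √(36.5311) ≈ 6.0441,
  v_1 = u/||u|| ≈ (0.6618, 0.7497) (||v_1|| = 1).

λ_1 = 19.5311,  λ_2 = 11.4689;  v_1 ≈ (0.6618, 0.7497)


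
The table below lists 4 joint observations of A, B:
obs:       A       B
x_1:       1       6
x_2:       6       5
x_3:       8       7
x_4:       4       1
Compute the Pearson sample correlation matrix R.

Step 1 — column means:
  mean(A) = (1 + 6 + 8 + 4) / 4 = 19/4 = 4.75
  mean(B) = (6 + 5 + 7 + 1) / 4 = 19/4 = 4.75

Step 2 — sample variances and covariances s[i,j] = (1/(n-1)) · Σ_k (x_{k,i} - mean_i) · (x_{k,j} - mean_j), with n-1 = 3:
  s[A,A] = ((-3.75)·(-3.75) + (1.25)·(1.25) + (3.25)·(3.25) + (-0.75)·(-0.75)) / 3 = 26.75/3 = 8.9167
  s[A,B] = ((-3.75)·(1.25) + (1.25)·(0.25) + (3.25)·(2.25) + (-0.75)·(-3.75)) / 3 = 5.75/3 = 1.9167
  s[B,B] = ((1.25)·(1.25) + (0.25)·(0.25) + (2.25)·(2.25) + (-3.75)·(-3.75)) / 3 = 20.75/3 = 6.9167
  Sample standard deviations s_i = √(s[i,i]):
  s(A) = √(8.9167) = 2.9861
  s(B) = √(6.9167) = 2.63

Step 3 — r_{ij} = s_{ij} / (s_i · s_j):
  r[A,A] = 1 (diagonal).
  r[A,B] = 1.9167 / (2.9861 · 2.63) = 1.9167 / 7.8533 = 0.2441
  r[B,B] = 1 (diagonal).

R is symmetric with unit diagonal. Assembling:

R = [[1, 0.2441],
 [0.2441, 1]]


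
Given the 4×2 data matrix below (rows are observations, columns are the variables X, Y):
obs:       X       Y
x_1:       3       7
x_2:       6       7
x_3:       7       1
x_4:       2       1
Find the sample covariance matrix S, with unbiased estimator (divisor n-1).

Step 1 — column means:
  mean(X) = (3 + 6 + 7 + 2) / 4 = 18/4 = 4.5
  mean(Y) = (7 + 7 + 1 + 1) / 4 = 16/4 = 4

Step 2 — sample covariance S[i,j] = (1/(n-1)) · Σ_k (x_{k,i} - mean_i) · (x_{k,j} - mean_j), with n-1 = 3.
  S[X,X] = ((-1.5)·(-1.5) + (1.5)·(1.5) + (2.5)·(2.5) + (-2.5)·(-2.5)) / 3 = 17/3 = 5.6667
  S[X,Y] = ((-1.5)·(3) + (1.5)·(3) + (2.5)·(-3) + (-2.5)·(-3)) / 3 = 0/3 = 0
  S[Y,Y] = ((3)·(3) + (3)·(3) + (-3)·(-3) + (-3)·(-3)) / 3 = 36/3 = 12

S is symmetric (S[j,i] = S[i,j]). Assembling:

S = [[5.6667, 0],
 [0, 12]]


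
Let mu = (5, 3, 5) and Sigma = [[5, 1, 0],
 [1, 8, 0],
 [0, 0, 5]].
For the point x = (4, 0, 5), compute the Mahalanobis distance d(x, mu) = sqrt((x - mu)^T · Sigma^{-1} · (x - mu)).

Step 1 — centre the observation: (x - mu) = (-1, -3, 0).

Step 2 — invert Sigma (cofactor / det for 3×3, or solve directly):
  Sigma^{-1} = [[0.2051, -0.0256, 0],
 [-0.0256, 0.1282, 0],
 [0, 0, 0.2]].

Step 3 — form the quadratic (x - mu)^T · Sigma^{-1} · (x - mu):
  Sigma^{-1} · (x - mu) = (-0.1282, -0.359, 0).
  (x - mu)^T · [Sigma^{-1} · (x - mu)] = (-1)·(-0.1282) + (-3)·(-0.359) + (0)·(0) = 1.2051.

Step 4 — take square root: d = √(1.2051) ≈ 1.0978.

d(x, mu) = √(1.2051) ≈ 1.0978


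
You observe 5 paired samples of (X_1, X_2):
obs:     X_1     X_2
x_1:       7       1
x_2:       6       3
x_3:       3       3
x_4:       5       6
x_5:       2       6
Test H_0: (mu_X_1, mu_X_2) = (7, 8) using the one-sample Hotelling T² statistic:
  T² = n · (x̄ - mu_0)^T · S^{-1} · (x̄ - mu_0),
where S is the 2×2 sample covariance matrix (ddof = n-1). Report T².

Step 1 — sample mean vector:
  mean(X_1) = (7 + 6 + 3 + 5 + 2) / 5 = 23/5 = 4.6
  mean(X_2) = (1 + 3 + 3 + 6 + 6) / 5 = 19/5 = 3.8
  x̄ = (4.6, 3.8),  deviation x̄ - mu_0 = (4.6, 3.8) - (7, 8) = (-2.4, -4.2).

Step 2 — sample covariance matrix, S[i,j] = (1/(n-1)) · Σ_k (x_{k,i} - mean_i) · (x_{k,j} - mean_j), divisor n-1 = 4:
  S[X_1,X_1] = ((2.4)·(2.4) + (1.4)·(1.4) + (-1.6)·(-1.6) + (0.4)·(0.4) + (-2.6)·(-2.6)) / 4 = 17.2/4 = 4.3
  S[X_1,X_2] = ((2.4)·(-2.8) + (1.4)·(-0.8) + (-1.6)·(-0.8) + (0.4)·(2.2) + (-2.6)·(2.2)) / 4 = -11.4/4 = -2.85
  S[X_2,X_2] = ((-2.8)·(-2.8) + (-0.8)·(-0.8) + (-0.8)·(-0.8) + (2.2)·(2.2) + (2.2)·(2.2)) / 4 = 18.8/4 = 4.7
  S = [[4.3, -2.85],
 [-2.85, 4.7]].

Step 3 — invert S. det(S) = 4.3·4.7 - (-2.85)² = 12.0875.
  S^{-1} = (1/det) · [[d, -b], [-b, a]] = [[0.3888, 0.2358],
 [0.2358, 0.3557]].

Step 4 — quadratic form (x̄ - mu_0)^T · S^{-1} · (x̄ - mu_0):
  S^{-1} · (x̄ - mu_0) = (-1.9235, -2.06),
  (x̄ - mu_0)^T · [...] = (-2.4)·(-1.9235) + (-4.2)·(-2.06) = 13.2683.

Step 5 — scale by n: T² = 5 · 13.2683 = 66.3413.

T² ≈ 66.3413


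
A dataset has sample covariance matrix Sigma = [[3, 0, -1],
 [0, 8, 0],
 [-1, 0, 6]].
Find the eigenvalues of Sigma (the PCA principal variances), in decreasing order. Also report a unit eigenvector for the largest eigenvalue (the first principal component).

Step 1 — characteristic polynomial p(λ) = det(λI - Sigma) = λ³ - tr·λ² + c_1·λ - det, where tr = trace, c_1 = sum of the principal 2×2 minors, det = det(Sigma):
  tr = 3 + 8 + 6 = 17,
  c_1 = (3·8 - (0)²) + (3·6 - (-1)²) + (8·6 - (0)²) = 24 + 17 + 48 = 89,
  det = 3·(8·6 - (0)²) - (0)·((0)·6 - (0)·(-1)) + (-1)·((0)·(0) - 8·(-1)) = 3·(48) - (0)·(0) + (-1)·(8) = 136.
  So p(λ) = λ³ - 17λ² + 89λ - 136.
Step 2 — look for an integer root (rational root theorem: any rational root is an integer divisor of 136). Testing λ = 8:
  p(8) = 512 - 1088 + 712 - 136 = 0  ✓
  Dividing out (λ - 8): p(λ) = (λ - 8)(λ² - 9λ + 17).
Step 3 — remaining eigenvalues from the quadratic λ² - 9λ + 17 = 0:
  Δ = 9² - 4·17 = 81 - 68 = 13,  λ = (9 ± √13)/2 = (9 ± 3.6056)/2 ≈ 6.3028 or 2.6972.
  Sorted: λ_1 = 8,  λ_2 = 6.3028,  λ_3 = 2.6972  (check: sum = 17 = tr ✓).

Step 4 — unit eigenvector for λ_1 = 8: v spans the null space of (Sigma - λ_1 I), whose rows are
  r_1 = (-5, 0, -1),  r_2 = (0, 0, 0),  r_3 = (-1, 0, -2).
  v is orthogonal to every row, so take v ∝ r_1 × r_3 = ((0)·(-2) - (-1)·(0), (-1)·(-1) - (-5)·(-2), (-5)·(0) - (0)·(-1)) = (0, -9, 0).
  Rescale (divide by 9; multiply by -1 so the first nonzero entry is positive): u = (0, 1, 0).
  ||u|| = √((0)² + (1)² + (0)²) = √(1) = 1,  v_1 = u/||u|| ≈ (0, 1, 0) (||v_1|| = 1).

λ_1 = 8,  λ_2 = 6.3028,  λ_3 = 2.6972;  v_1 ≈ (0, 1, 0)


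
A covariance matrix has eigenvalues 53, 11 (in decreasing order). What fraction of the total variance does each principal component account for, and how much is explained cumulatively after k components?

Step 1 — total variance = trace(Sigma) = Σ λ_i = 53 + 11 = 64.

Step 2 — fraction explained by component i = λ_i / Σ λ:
  PC1: 53/64 = 0.8281
  PC2: 11/64 = 0.1719

Step 3 — cumulative fraction after k components = (λ_1 + ... + λ_k) / Σ λ:
  k = 1: 53/64 = 0.8281
  k = 2: (53 + 11)/64 = 64/64 = 1

Summary (fraction, with percent):

explained: PC1 0.8281 (82.81%), PC2 0.1719 (17.19%);  cumulative: 0.8281, 1


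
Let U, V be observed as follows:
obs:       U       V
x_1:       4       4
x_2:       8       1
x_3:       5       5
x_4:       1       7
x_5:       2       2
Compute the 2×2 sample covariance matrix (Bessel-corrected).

Step 1 — column means:
  mean(U) = (4 + 8 + 5 + 1 + 2) / 5 = 20/5 = 4
  mean(V) = (4 + 1 + 5 + 7 + 2) / 5 = 19/5 = 3.8

Step 2 — sample covariance S[i,j] = (1/(n-1)) · Σ_k (x_{k,i} - mean_i) · (x_{k,j} - mean_j), with n-1 = 4.
  S[U,U] = ((0)·(0) + (4)·(4) + (1)·(1) + (-3)·(-3) + (-2)·(-2)) / 4 = 30/4 = 7.5
  S[U,V] = ((0)·(0.2) + (4)·(-2.8) + (1)·(1.2) + (-3)·(3.2) + (-2)·(-1.8)) / 4 = -16/4 = -4
  S[V,V] = ((0.2)·(0.2) + (-2.8)·(-2.8) + (1.2)·(1.2) + (3.2)·(3.2) + (-1.8)·(-1.8)) / 4 = 22.8/4 = 5.7

S is symmetric (S[j,i] = S[i,j]). Assembling:

S = [[7.5, -4],
 [-4, 5.7]]


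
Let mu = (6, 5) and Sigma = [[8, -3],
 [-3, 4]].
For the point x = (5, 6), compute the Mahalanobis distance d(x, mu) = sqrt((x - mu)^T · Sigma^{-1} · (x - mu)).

Step 1 — centre the observation: (x - mu) = (-1, 1).

Step 2 — invert Sigma. det(Sigma) = 8·4 - (-3)² = 23.
  Sigma^{-1} = (1/det) · [[d, -b], [-b, a]] = [[0.1739, 0.1304],
 [0.1304, 0.3478]].

Step 3 — form the quadratic (x - mu)^T · Sigma^{-1} · (x - mu):
  Sigma^{-1} · (x - mu) = (-0.0435, 0.2174).
  (x - mu)^T · [Sigma^{-1} · (x - mu)] = (-1)·(-0.0435) + (1)·(0.2174) = 0.2609.

Step 4 — take square root: d = √(0.2609) ≈ 0.5108.

d(x, mu) = √(0.2609) ≈ 0.5108


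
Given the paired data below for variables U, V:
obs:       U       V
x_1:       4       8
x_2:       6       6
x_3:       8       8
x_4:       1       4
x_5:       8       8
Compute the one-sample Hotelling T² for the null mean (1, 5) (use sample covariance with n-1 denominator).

Step 1 — sample mean vector:
  mean(U) = (4 + 6 + 8 + 1 + 8) / 5 = 27/5 = 5.4
  mean(V) = (8 + 6 + 8 + 4 + 8) / 5 = 34/5 = 6.8
  x̄ = (5.4, 6.8),  deviation x̄ - mu_0 = (5.4, 6.8) - (1, 5) = (4.4, 1.8).

Step 2 — sample covariance matrix, S[i,j] = (1/(n-1)) · Σ_k (x_{k,i} - mean_i) · (x_{k,j} - mean_j), divisor n-1 = 4:
  S[U,U] = ((-1.4)·(-1.4) + (0.6)·(0.6) + (2.6)·(2.6) + (-4.4)·(-4.4) + (2.6)·(2.6)) / 4 = 35.2/4 = 8.8
  S[U,V] = ((-1.4)·(1.2) + (0.6)·(-0.8) + (2.6)·(1.2) + (-4.4)·(-2.8) + (2.6)·(1.2)) / 4 = 16.4/4 = 4.1
  S[V,V] = ((1.2)·(1.2) + (-0.8)·(-0.8) + (1.2)·(1.2) + (-2.8)·(-2.8) + (1.2)·(1.2)) / 4 = 12.8/4 = 3.2
  S = [[8.8, 4.1],
 [4.1, 3.2]].

Step 3 — invert S. det(S) = 8.8·3.2 - (4.1)² = 11.35.
  S^{-1} = (1/det) · [[d, -b], [-b, a]] = [[0.2819, -0.3612],
 [-0.3612, 0.7753]].

Step 4 — quadratic form (x̄ - mu_0)^T · S^{-1} · (x̄ - mu_0):
  S^{-1} · (x̄ - mu_0) = (0.5903, -0.1938),
  (x̄ - mu_0)^T · [...] = (4.4)·(0.5903) + (1.8)·(-0.1938) = 2.2485.

Step 5 — scale by n: T² = 5 · 2.2485 = 11.2423.

T² ≈ 11.2423


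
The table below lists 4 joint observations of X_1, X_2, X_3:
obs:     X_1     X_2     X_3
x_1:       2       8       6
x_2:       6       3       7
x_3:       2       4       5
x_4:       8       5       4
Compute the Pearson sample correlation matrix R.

Step 1 — column means:
  mean(X_1) = (2 + 6 + 2 + 8) / 4 = 18/4 = 4.5
  mean(X_2) = (8 + 3 + 4 + 5) / 4 = 20/4 = 5
  mean(X_3) = (6 + 7 + 5 + 4) / 4 = 22/4 = 5.5

Step 2 — sample variances and covariances s[i,j] = (1/(n-1)) · Σ_k (x_{k,i} - mean_i) · (x_{k,j} - mean_j), with n-1 = 3:
  s[X_1,X_1] = ((-2.5)·(-2.5) + (1.5)·(1.5) + (-2.5)·(-2.5) + (3.5)·(3.5)) / 3 = 27/3 = 9
  s[X_1,X_2] = ((-2.5)·(3) + (1.5)·(-2) + (-2.5)·(-1) + (3.5)·(0)) / 3 = -8/3 = -2.6667
  s[X_1,X_3] = ((-2.5)·(0.5) + (1.5)·(1.5) + (-2.5)·(-0.5) + (3.5)·(-1.5)) / 3 = -3/3 = -1
  s[X_2,X_2] = ((3)·(3) + (-2)·(-2) + (-1)·(-1) + (0)·(0)) / 3 = 14/3 = 4.6667
  s[X_2,X_3] = ((3)·(0.5) + (-2)·(1.5) + (-1)·(-0.5) + (0)·(-1.5)) / 3 = -1/3 = -0.3333
  s[X_3,X_3] = ((0.5)·(0.5) + (1.5)·(1.5) + (-0.5)·(-0.5) + (-1.5)·(-1.5)) / 3 = 5/3 = 1.6667
  Sample standard deviations s_i = √(s[i,i]):
  s(X_1) = √(9) = 3
  s(X_2) = √(4.6667) = 2.1602
  s(X_3) = √(1.6667) = 1.291

Step 3 — r_{ij} = s_{ij} / (s_i · s_j):
  r[X_1,X_1] = 1 (diagonal).
  r[X_1,X_2] = -2.6667 / (3 · 2.1602) = -2.6667 / 6.4807 = -0.4115
  r[X_1,X_3] = -1 / (3 · 1.291) = -1 / 3.873 = -0.2582
  r[X_2,X_2] = 1 (diagonal).
  r[X_2,X_3] = -0.3333 / (2.1602 · 1.291) = -0.3333 / 2.7889 = -0.1195
  r[X_3,X_3] = 1 (diagonal).

R is symmetric with unit diagonal. Assembling:

R = [[1, -0.4115, -0.2582],
 [-0.4115, 1, -0.1195],
 [-0.2582, -0.1195, 1]]


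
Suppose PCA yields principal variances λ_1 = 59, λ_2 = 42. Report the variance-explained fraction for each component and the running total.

Step 1 — total variance = trace(Sigma) = Σ λ_i = 59 + 42 = 101.

Step 2 — fraction explained by component i = λ_i / Σ λ:
  PC1: 59/101 = 0.5842
  PC2: 42/101 = 0.4158

Step 3 — cumulative fraction after k components = (λ_1 + ... + λ_k) / Σ λ:
  k = 1: 59/101 = 0.5842
  k = 2: (59 + 42)/101 = 101/101 = 1

Summary (fraction, with percent):

explained: PC1 0.5842 (58.42%), PC2 0.4158 (41.58%);  cumulative: 0.5842, 1


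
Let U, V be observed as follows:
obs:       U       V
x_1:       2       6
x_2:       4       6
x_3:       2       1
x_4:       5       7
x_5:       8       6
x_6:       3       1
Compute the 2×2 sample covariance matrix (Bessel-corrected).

Step 1 — column means:
  mean(U) = (2 + 4 + 2 + 5 + 8 + 3) / 6 = 24/6 = 4
  mean(V) = (6 + 6 + 1 + 7 + 6 + 1) / 6 = 27/6 = 4.5

Step 2 — sample covariance S[i,j] = (1/(n-1)) · Σ_k (x_{k,i} - mean_i) · (x_{k,j} - mean_j), with n-1 = 5.
  S[U,U] = ((-2)·(-2) + (0)·(0) + (-2)·(-2) + (1)·(1) + (4)·(4) + (-1)·(-1)) / 5 = 26/5 = 5.2
  S[U,V] = ((-2)·(1.5) + (0)·(1.5) + (-2)·(-3.5) + (1)·(2.5) + (4)·(1.5) + (-1)·(-3.5)) / 5 = 16/5 = 3.2
  S[V,V] = ((1.5)·(1.5) + (1.5)·(1.5) + (-3.5)·(-3.5) + (2.5)·(2.5) + (1.5)·(1.5) + (-3.5)·(-3.5)) / 5 = 37.5/5 = 7.5

S is symmetric (S[j,i] = S[i,j]). Assembling:

S = [[5.2, 3.2],
 [3.2, 7.5]]


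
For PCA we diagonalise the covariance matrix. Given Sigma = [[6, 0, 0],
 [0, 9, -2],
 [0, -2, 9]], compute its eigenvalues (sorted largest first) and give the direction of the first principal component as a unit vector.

Step 1 — characteristic polynomial p(λ) = det(λI - Sigma) = λ³ - tr·λ² + c_1·λ - det, where tr = trace, c_1 = sum of the principal 2×2 minors, det = det(Sigma):
  tr = 6 + 9 + 9 = 24,
  c_1 = (6·9 - (0)²) + (6·9 - (0)²) + (9·9 - (-2)²) = 54 + 54 + 77 = 185,
  det = 6·(9·9 - (-2)²) - (0)·((0)·9 - (-2)·(0)) + (0)·((0)·(-2) - 9·(0)) = 6·(77) - (0)·(0) + (0)·(0) = 462.
  So p(λ) = λ³ - 24λ² + 185λ - 462.
Step 2 — look for an integer root (rational root theorem: any rational root is an integer divisor of 462). Testing λ = 6:
  p(6) = 216 - 864 + 1110 - 462 = 0  ✓
  Dividing out (λ - 6): p(λ) = (λ - 6)(λ² - 18λ + 77).
Step 3 — remaining eigenvalues from the quadratic λ² - 18λ + 77 = 0:
  Δ = 18² - 4·77 = 324 - 308 = 16,  λ = (18 ± √16)/2 = (18 ± 4)/2 = 11 or 7.
  Sorted: λ_1 = 11,  λ_2 = 7,  λ_3 = 6  (check: sum = 24 = tr ✓).

Step 4 — unit eigenvector for λ_1 = 11: v spans the null space of (Sigma - λ_1 I), whose rows are
  r_1 = (-5, 0, 0),  r_2 = (0, -2, -2),  r_3 = (0, -2, -2).
  v is orthogonal to every row, so take v ∝ r_1 × r_2 = ((0)·(-2) - (0)·(-2), (0)·(0) - (-5)·(-2), (-5)·(-2) - (0)·(0)) = (0, -10, 10).
  Rescale (divide by 10; multiply by -1 so the first nonzero entry is positive): u = (0, 1, -1).
  ||u|| = √((0)² + (1)² + (-1)²) = √(2) ≈ 1.4142,  v_1 = u/||u|| ≈ (0, 0.7071, -0.7071) (||v_1|| = 1).

λ_1 = 11,  λ_2 = 7,  λ_3 = 6;  v_1 ≈ (0, 0.7071, -0.7071)


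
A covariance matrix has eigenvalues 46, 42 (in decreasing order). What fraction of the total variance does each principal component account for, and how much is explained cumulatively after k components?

Step 1 — total variance = trace(Sigma) = Σ λ_i = 46 + 42 = 88.

Step 2 — fraction explained by component i = λ_i / Σ λ:
  PC1: 46/88 = 0.5227
  PC2: 42/88 = 0.4773

Step 3 — cumulative fraction after k components = (λ_1 + ... + λ_k) / Σ λ:
  k = 1: 46/88 = 0.5227
  k = 2: (46 + 42)/88 = 88/88 = 1

Summary (fraction, with percent):

explained: PC1 0.5227 (52.27%), PC2 0.4773 (47.73%);  cumulative: 0.5227, 1


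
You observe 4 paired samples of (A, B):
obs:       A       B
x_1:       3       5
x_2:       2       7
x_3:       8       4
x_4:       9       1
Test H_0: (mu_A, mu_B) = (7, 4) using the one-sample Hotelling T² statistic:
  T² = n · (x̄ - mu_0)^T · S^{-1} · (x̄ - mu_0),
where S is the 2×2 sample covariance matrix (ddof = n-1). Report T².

Step 1 — sample mean vector:
  mean(A) = (3 + 2 + 8 + 9) / 4 = 22/4 = 5.5
  mean(B) = (5 + 7 + 4 + 1) / 4 = 17/4 = 4.25
  x̄ = (5.5, 4.25),  deviation x̄ - mu_0 = (5.5, 4.25) - (7, 4) = (-1.5, 0.25).

Step 2 — sample covariance matrix, S[i,j] = (1/(n-1)) · Σ_k (x_{k,i} - mean_i) · (x_{k,j} - mean_j), divisor n-1 = 3:
  S[A,A] = ((-2.5)·(-2.5) + (-3.5)·(-3.5) + (2.5)·(2.5) + (3.5)·(3.5)) / 3 = 37/3 = 12.3333
  S[A,B] = ((-2.5)·(0.75) + (-3.5)·(2.75) + (2.5)·(-0.25) + (3.5)·(-3.25)) / 3 = -23.5/3 = -7.8333
  S[B,B] = ((0.75)·(0.75) + (2.75)·(2.75) + (-0.25)·(-0.25) + (-3.25)·(-3.25)) / 3 = 18.75/3 = 6.25
  S = [[12.3333, -7.8333],
 [-7.8333, 6.25]].

Step 3 — invert S. det(S) = 12.3333·6.25 - (-7.8333)² = 15.7222.
  S^{-1} = (1/det) · [[d, -b], [-b, a]] = [[0.3975, 0.4982],
 [0.4982, 0.7845]].

Step 4 — quadratic form (x̄ - mu_0)^T · S^{-1} · (x̄ - mu_0):
  S^{-1} · (x̄ - mu_0) = (-0.4717, -0.5512),
  (x̄ - mu_0)^T · [...] = (-1.5)·(-0.4717) + (0.25)·(-0.5512) = 0.5698.

Step 5 — scale by n: T² = 4 · 0.5698 = 2.2792.

T² ≈ 2.2792


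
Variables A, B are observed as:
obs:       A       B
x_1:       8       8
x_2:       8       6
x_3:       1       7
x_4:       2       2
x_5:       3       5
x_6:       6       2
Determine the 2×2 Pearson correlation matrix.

Step 1 — column means:
  mean(A) = (8 + 8 + 1 + 2 + 3 + 6) / 6 = 28/6 = 4.6667
  mean(B) = (8 + 6 + 7 + 2 + 5 + 2) / 6 = 30/6 = 5

Step 2 — sample variances and covariances s[i,j] = (1/(n-1)) · Σ_k (x_{k,i} - mean_i) · (x_{k,j} - mean_j), with n-1 = 5:
  s[A,A] = ((3.3333)·(3.3333) + (3.3333)·(3.3333) + (-3.6667)·(-3.6667) + (-2.6667)·(-2.6667) + (-1.6667)·(-1.6667) + (1.3333)·(1.3333)) / 5 = 47.3333/5 = 9.4667
  s[A,B] = ((3.3333)·(3) + (3.3333)·(1) + (-3.6667)·(2) + (-2.6667)·(-3) + (-1.6667)·(0) + (1.3333)·(-3)) / 5 = 10/5 = 2
  s[B,B] = ((3)·(3) + (1)·(1) + (2)·(2) + (-3)·(-3) + (0)·(0) + (-3)·(-3)) / 5 = 32/5 = 6.4
  Sample standard deviations s_i = √(s[i,i]):
  s(A) = √(9.4667) = 3.0768
  s(B) = √(6.4) = 2.5298

Step 3 — r_{ij} = s_{ij} / (s_i · s_j):
  r[A,A] = 1 (diagonal).
  r[A,B] = 2 / (3.0768 · 2.5298) = 2 / 7.7837 = 0.2569
  r[B,B] = 1 (diagonal).

R is symmetric with unit diagonal. Assembling:

R = [[1, 0.2569],
 [0.2569, 1]]


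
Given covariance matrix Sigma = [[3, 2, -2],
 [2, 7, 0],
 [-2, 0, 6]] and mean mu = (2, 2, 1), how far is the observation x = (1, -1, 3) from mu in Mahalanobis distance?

Step 1 — centre the observation: (x - mu) = (-1, -3, 2).

Step 2 — invert Sigma (cofactor / det for 3×3, or solve directly):
  Sigma^{-1} = [[0.5676, -0.1622, 0.1892],
 [-0.1622, 0.1892, -0.0541],
 [0.1892, -0.0541, 0.2297]].

Step 3 — form the quadratic (x - mu)^T · Sigma^{-1} · (x - mu):
  Sigma^{-1} · (x - mu) = (0.2973, -0.5135, 0.4324).
  (x - mu)^T · [Sigma^{-1} · (x - mu)] = (-1)·(0.2973) + (-3)·(-0.5135) + (2)·(0.4324) = 2.1081.

Step 4 — take square root: d = √(2.1081) ≈ 1.4519.

d(x, mu) = √(2.1081) ≈ 1.4519


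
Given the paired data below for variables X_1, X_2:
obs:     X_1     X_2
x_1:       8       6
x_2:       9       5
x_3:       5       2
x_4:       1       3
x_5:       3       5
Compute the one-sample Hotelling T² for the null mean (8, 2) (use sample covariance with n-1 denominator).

Step 1 — sample mean vector:
  mean(X_1) = (8 + 9 + 5 + 1 + 3) / 5 = 26/5 = 5.2
  mean(X_2) = (6 + 5 + 2 + 3 + 5) / 5 = 21/5 = 4.2
  x̄ = (5.2, 4.2),  deviation x̄ - mu_0 = (5.2, 4.2) - (8, 2) = (-2.8, 2.2).

Step 2 — sample covariance matrix, S[i,j] = (1/(n-1)) · Σ_k (x_{k,i} - mean_i) · (x_{k,j} - mean_j), divisor n-1 = 4:
  S[X_1,X_1] = ((2.8)·(2.8) + (3.8)·(3.8) + (-0.2)·(-0.2) + (-4.2)·(-4.2) + (-2.2)·(-2.2)) / 4 = 44.8/4 = 11.2
  S[X_1,X_2] = ((2.8)·(1.8) + (3.8)·(0.8) + (-0.2)·(-2.2) + (-4.2)·(-1.2) + (-2.2)·(0.8)) / 4 = 11.8/4 = 2.95
  S[X_2,X_2] = ((1.8)·(1.8) + (0.8)·(0.8) + (-2.2)·(-2.2) + (-1.2)·(-1.2) + (0.8)·(0.8)) / 4 = 10.8/4 = 2.7
  S = [[11.2, 2.95],
 [2.95, 2.7]].

Step 3 — invert S. det(S) = 11.2·2.7 - (2.95)² = 21.5375.
  S^{-1} = (1/det) · [[d, -b], [-b, a]] = [[0.1254, -0.137],
 [-0.137, 0.52]].

Step 4 — quadratic form (x̄ - mu_0)^T · S^{-1} · (x̄ - mu_0):
  S^{-1} · (x̄ - mu_0) = (-0.6524, 1.5276),
  (x̄ - mu_0)^T · [...] = (-2.8)·(-0.6524) + (2.2)·(1.5276) = 5.1872.

Step 5 — scale by n: T² = 5 · 5.1872 = 25.9362.

T² ≈ 25.9362


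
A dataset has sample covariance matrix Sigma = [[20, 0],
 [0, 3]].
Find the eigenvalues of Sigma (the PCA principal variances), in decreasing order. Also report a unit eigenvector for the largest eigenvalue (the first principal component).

Step 1 — characteristic polynomial of 2×2 Sigma:
  det(Sigma - λI) = λ² - trace · λ + det = 0.
  trace = 20 + 3 = 23, det = 20·3 - (0)² = 60.
Step 2 — discriminant:
  Δ = trace² - 4·det = 529 - 240 = 289.
Step 3 — eigenvalues:
  λ = (trace ± √Δ)/2 = (23 ± 17)/2,
  λ_1 = 20,  λ_2 = 3.

Step 4 — unit eigenvector for λ_1: Sigma is diagonal, so its eigenvectors are the coordinate axes. λ_1 = 20 is the diagonal entry on the first coordinate axis, hence
  v_1 = (1, 0) (||v_1|| = 1).

λ_1 = 20,  λ_2 = 3;  v_1 ≈ (1, 0)


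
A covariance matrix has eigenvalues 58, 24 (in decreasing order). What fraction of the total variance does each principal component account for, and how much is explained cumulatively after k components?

Step 1 — total variance = trace(Sigma) = Σ λ_i = 58 + 24 = 82.

Step 2 — fraction explained by component i = λ_i / Σ λ:
  PC1: 58/82 = 0.7073
  PC2: 24/82 = 0.2927

Step 3 — cumulative fraction after k components = (λ_1 + ... + λ_k) / Σ λ:
  k = 1: 58/82 = 0.7073
  k = 2: (58 + 24)/82 = 82/82 = 1

Summary (fraction, with percent):

explained: PC1 0.7073 (70.73%), PC2 0.2927 (29.27%);  cumulative: 0.7073, 1


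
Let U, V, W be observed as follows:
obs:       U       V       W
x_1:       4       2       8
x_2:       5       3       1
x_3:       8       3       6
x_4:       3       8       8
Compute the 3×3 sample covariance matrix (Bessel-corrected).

Step 1 — column means:
  mean(U) = (4 + 5 + 8 + 3) / 4 = 20/4 = 5
  mean(V) = (2 + 3 + 3 + 8) / 4 = 16/4 = 4
  mean(W) = (8 + 1 + 6 + 8) / 4 = 23/4 = 5.75

Step 2 — sample covariance S[i,j] = (1/(n-1)) · Σ_k (x_{k,i} - mean_i) · (x_{k,j} - mean_j), with n-1 = 3.
  S[U,U] = ((-1)·(-1) + (0)·(0) + (3)·(3) + (-2)·(-2)) / 3 = 14/3 = 4.6667
  S[U,V] = ((-1)·(-2) + (0)·(-1) + (3)·(-1) + (-2)·(4)) / 3 = -9/3 = -3
  S[U,W] = ((-1)·(2.25) + (0)·(-4.75) + (3)·(0.25) + (-2)·(2.25)) / 3 = -6/3 = -2
  S[V,V] = ((-2)·(-2) + (-1)·(-1) + (-1)·(-1) + (4)·(4)) / 3 = 22/3 = 7.3333
  S[V,W] = ((-2)·(2.25) + (-1)·(-4.75) + (-1)·(0.25) + (4)·(2.25)) / 3 = 9/3 = 3
  S[W,W] = ((2.25)·(2.25) + (-4.75)·(-4.75) + (0.25)·(0.25) + (2.25)·(2.25)) / 3 = 32.75/3 = 10.9167

S is symmetric (S[j,i] = S[i,j]). Assembling:

S = [[4.6667, -3, -2],
 [-3, 7.3333, 3],
 [-2, 3, 10.9167]]


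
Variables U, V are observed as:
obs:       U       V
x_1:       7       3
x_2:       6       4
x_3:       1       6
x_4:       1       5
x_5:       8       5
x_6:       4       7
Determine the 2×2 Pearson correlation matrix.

Step 1 — column means:
  mean(U) = (7 + 6 + 1 + 1 + 8 + 4) / 6 = 27/6 = 4.5
  mean(V) = (3 + 4 + 6 + 5 + 5 + 7) / 6 = 30/6 = 5

Step 2 — sample variances and covariances s[i,j] = (1/(n-1)) · Σ_k (x_{k,i} - mean_i) · (x_{k,j} - mean_j), with n-1 = 5:
  s[U,U] = ((2.5)·(2.5) + (1.5)·(1.5) + (-3.5)·(-3.5) + (-3.5)·(-3.5) + (3.5)·(3.5) + (-0.5)·(-0.5)) / 5 = 45.5/5 = 9.1
  s[U,V] = ((2.5)·(-2) + (1.5)·(-1) + (-3.5)·(1) + (-3.5)·(0) + (3.5)·(0) + (-0.5)·(2)) / 5 = -11/5 = -2.2
  s[V,V] = ((-2)·(-2) + (-1)·(-1) + (1)·(1) + (0)·(0) + (0)·(0) + (2)·(2)) / 5 = 10/5 = 2
  Sample standard deviations s_i = √(s[i,i]):
  s(U) = √(9.1) = 3.0166
  s(V) = √(2) = 1.4142

Step 3 — r_{ij} = s_{ij} / (s_i · s_j):
  r[U,U] = 1 (diagonal).
  r[U,V] = -2.2 / (3.0166 · 1.4142) = -2.2 / 4.2661 = -0.5157
  r[V,V] = 1 (diagonal).

R is symmetric with unit diagonal. Assembling:

R = [[1, -0.5157],
 [-0.5157, 1]]


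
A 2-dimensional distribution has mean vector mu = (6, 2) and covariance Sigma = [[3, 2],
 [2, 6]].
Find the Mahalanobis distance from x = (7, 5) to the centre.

Step 1 — centre the observation: (x - mu) = (1, 3).

Step 2 — invert Sigma. det(Sigma) = 3·6 - (2)² = 14.
  Sigma^{-1} = (1/det) · [[d, -b], [-b, a]] = [[0.4286, -0.1429],
 [-0.1429, 0.2143]].

Step 3 — form the quadratic (x - mu)^T · Sigma^{-1} · (x - mu):
  Sigma^{-1} · (x - mu) = (0, 0.5).
  (x - mu)^T · [Sigma^{-1} · (x - mu)] = (1)·(0) + (3)·(0.5) = 1.5.

Step 4 — take square root: d = √(1.5) ≈ 1.2247.

d(x, mu) = √(1.5) ≈ 1.2247


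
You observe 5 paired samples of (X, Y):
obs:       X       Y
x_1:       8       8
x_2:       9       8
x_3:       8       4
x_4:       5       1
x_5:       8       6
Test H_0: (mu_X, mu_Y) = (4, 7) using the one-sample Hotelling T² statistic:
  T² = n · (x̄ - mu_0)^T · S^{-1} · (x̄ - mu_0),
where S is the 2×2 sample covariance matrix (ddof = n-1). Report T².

Step 1 — sample mean vector:
  mean(X) = (8 + 9 + 8 + 5 + 8) / 5 = 38/5 = 7.6
  mean(Y) = (8 + 8 + 4 + 1 + 6) / 5 = 27/5 = 5.4
  x̄ = (7.6, 5.4),  deviation x̄ - mu_0 = (7.6, 5.4) - (4, 7) = (3.6, -1.6).

Step 2 — sample covariance matrix, S[i,j] = (1/(n-1)) · Σ_k (x_{k,i} - mean_i) · (x_{k,j} - mean_j), divisor n-1 = 4:
  S[X,X] = ((0.4)·(0.4) + (1.4)·(1.4) + (0.4)·(0.4) + (-2.6)·(-2.6) + (0.4)·(0.4)) / 4 = 9.2/4 = 2.3
  S[X,Y] = ((0.4)·(2.6) + (1.4)·(2.6) + (0.4)·(-1.4) + (-2.6)·(-4.4) + (0.4)·(0.6)) / 4 = 15.8/4 = 3.95
  S[Y,Y] = ((2.6)·(2.6) + (2.6)·(2.6) + (-1.4)·(-1.4) + (-4.4)·(-4.4) + (0.6)·(0.6)) / 4 = 35.2/4 = 8.8
  S = [[2.3, 3.95],
 [3.95, 8.8]].

Step 3 — invert S. det(S) = 2.3·8.8 - (3.95)² = 4.6375.
  S^{-1} = (1/det) · [[d, -b], [-b, a]] = [[1.8976, -0.8518],
 [-0.8518, 0.496]].

Step 4 — quadratic form (x̄ - mu_0)^T · S^{-1} · (x̄ - mu_0):
  S^{-1} · (x̄ - mu_0) = (8.1941, -3.8598),
  (x̄ - mu_0)^T · [...] = (3.6)·(8.1941) + (-1.6)·(-3.8598) = 35.6744.

Step 5 — scale by n: T² = 5 · 35.6744 = 178.372.

T² ≈ 178.372


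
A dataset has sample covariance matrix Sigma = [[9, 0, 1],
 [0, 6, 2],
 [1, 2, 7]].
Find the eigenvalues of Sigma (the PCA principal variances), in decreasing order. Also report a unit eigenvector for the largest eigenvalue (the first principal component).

Step 1 — characteristic polynomial p(λ) = det(λI - Sigma) = λ³ - tr·λ² + c_1·λ - det, where tr = trace, c_1 = sum of the principal 2×2 minors, det = det(Sigma):
  tr = 9 + 6 + 7 = 22,
  c_1 = (9·6 - (0)²) + (9·7 - (1)²) + (6·7 - (2)²) = 54 + 62 + 38 = 154,
  det = 9·(6·7 - (2)²) - (0)·((0)·7 - (2)·(1)) + (1)·((0)·(2) - 6·(1)) = 9·(38) - (0)·(-2) + (1)·(-6) = 336.
  So p(λ) = λ³ - 22λ² + 154λ - 336.
Step 2 — look for an integer root (rational root theorem: any rational root is an integer divisor of 336). Testing λ = 8:
  p(8) = 512 - 1408 + 1232 - 336 = 0  ✓
  Dividing out (λ - 8): p(λ) = (λ - 8)(λ² - 14λ + 42).
Step 3 — remaining eigenvalues from the quadratic λ² - 14λ + 42 = 0:
  Δ = 14² - 4·42 = 196 - 168 = 28,  λ = (14 ± √28)/2 = (14 ± 5.2915)/2 ≈ 9.6458 or 4.3542.
  Sorted: λ_1 = 9.6458,  λ_2 = 8,  λ_3 = 4.3542  (check: sum = 22 = tr ✓).

Step 4 — unit eigenvector for λ_1 ≈ 9.6458: v spans the null space of (Sigma - λ_1 I), whose rows are
  r_1 = (-0.6458, 0, 1),  r_2 = (0, -3.6458, 2),  r_3 = (1, 2, -2.6458).
  v is orthogonal to every row, so take v ∝ r_1 × r_2 = ((0)·(2) - (1)·(-3.6458), (1)·(0) - (-0.6458)·(2), (-0.6458)·(-3.6458) - (0)·(0)) ≈ (3.6458, 1.2915, 2.3542).
  Let u = (3.6458, 1.2915, 2.3542).
  ||u|| = √((3.6458)² + (1.2915)² + (2.3542)²) = √(20.502) ≈ 4.5279,  v_1 = u/||u|| ≈ (0.8052, 0.2852, 0.5199) (||v_1|| = 1).

λ_1 = 9.6458,  λ_2 = 8,  λ_3 = 4.3542;  v_1 ≈ (0.8052, 0.2852, 0.5199)


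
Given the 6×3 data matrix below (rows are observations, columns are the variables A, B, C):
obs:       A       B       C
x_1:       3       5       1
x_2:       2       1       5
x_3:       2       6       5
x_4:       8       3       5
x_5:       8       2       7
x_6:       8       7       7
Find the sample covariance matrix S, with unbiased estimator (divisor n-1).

Step 1 — column means:
  mean(A) = (3 + 2 + 2 + 8 + 8 + 8) / 6 = 31/6 = 5.1667
  mean(B) = (5 + 1 + 6 + 3 + 2 + 7) / 6 = 24/6 = 4
  mean(C) = (1 + 5 + 5 + 5 + 7 + 7) / 6 = 30/6 = 5

Step 2 — sample covariance S[i,j] = (1/(n-1)) · Σ_k (x_{k,i} - mean_i) · (x_{k,j} - mean_j), with n-1 = 5.
  S[A,A] = ((-2.1667)·(-2.1667) + (-3.1667)·(-3.1667) + (-3.1667)·(-3.1667) + (2.8333)·(2.8333) + (2.8333)·(2.8333) + (2.8333)·(2.8333)) / 5 = 48.8333/5 = 9.7667
  S[A,B] = ((-2.1667)·(1) + (-3.1667)·(-3) + (-3.1667)·(2) + (2.8333)·(-1) + (2.8333)·(-2) + (2.8333)·(3)) / 5 = 1/5 = 0.2
  S[A,C] = ((-2.1667)·(-4) + (-3.1667)·(0) + (-3.1667)·(0) + (2.8333)·(0) + (2.8333)·(2) + (2.8333)·(2)) / 5 = 20/5 = 4
  S[B,B] = ((1)·(1) + (-3)·(-3) + (2)·(2) + (-1)·(-1) + (-2)·(-2) + (3)·(3)) / 5 = 28/5 = 5.6
  S[B,C] = ((1)·(-4) + (-3)·(0) + (2)·(0) + (-1)·(0) + (-2)·(2) + (3)·(2)) / 5 = -2/5 = -0.4
  S[C,C] = ((-4)·(-4) + (0)·(0) + (0)·(0) + (0)·(0) + (2)·(2) + (2)·(2)) / 5 = 24/5 = 4.8

S is symmetric (S[j,i] = S[i,j]). Assembling:

S = [[9.7667, 0.2, 4],
 [0.2, 5.6, -0.4],
 [4, -0.4, 4.8]]


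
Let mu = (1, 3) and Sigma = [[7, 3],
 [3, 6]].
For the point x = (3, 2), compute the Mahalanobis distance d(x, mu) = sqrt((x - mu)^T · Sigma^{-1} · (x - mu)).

Step 1 — centre the observation: (x - mu) = (2, -1).

Step 2 — invert Sigma. det(Sigma) = 7·6 - (3)² = 33.
  Sigma^{-1} = (1/det) · [[d, -b], [-b, a]] = [[0.1818, -0.0909],
 [-0.0909, 0.2121]].

Step 3 — form the quadratic (x - mu)^T · Sigma^{-1} · (x - mu):
  Sigma^{-1} · (x - mu) = (0.4545, -0.3939).
  (x - mu)^T · [Sigma^{-1} · (x - mu)] = (2)·(0.4545) + (-1)·(-0.3939) = 1.303.

Step 4 — take square root: d = √(1.303) ≈ 1.1415.

d(x, mu) = √(1.303) ≈ 1.1415


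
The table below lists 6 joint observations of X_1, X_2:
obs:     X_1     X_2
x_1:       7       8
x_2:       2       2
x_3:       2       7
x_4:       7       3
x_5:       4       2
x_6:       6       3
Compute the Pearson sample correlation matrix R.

Step 1 — column means:
  mean(X_1) = (7 + 2 + 2 + 7 + 4 + 6) / 6 = 28/6 = 4.6667
  mean(X_2) = (8 + 2 + 7 + 3 + 2 + 3) / 6 = 25/6 = 4.1667

Step 2 — sample variances and covariances s[i,j] = (1/(n-1)) · Σ_k (x_{k,i} - mean_i) · (x_{k,j} - mean_j), with n-1 = 5:
  s[X_1,X_1] = ((2.3333)·(2.3333) + (-2.6667)·(-2.6667) + (-2.6667)·(-2.6667) + (2.3333)·(2.3333) + (-0.6667)·(-0.6667) + (1.3333)·(1.3333)) / 5 = 27.3333/5 = 5.4667
  s[X_1,X_2] = ((2.3333)·(3.8333) + (-2.6667)·(-2.1667) + (-2.6667)·(2.8333) + (2.3333)·(-1.1667) + (-0.6667)·(-2.1667) + (1.3333)·(-1.1667)) / 5 = 4.3333/5 = 0.8667
  s[X_2,X_2] = ((3.8333)·(3.8333) + (-2.1667)·(-2.1667) + (2.8333)·(2.8333) + (-1.1667)·(-1.1667) + (-2.1667)·(-2.1667) + (-1.1667)·(-1.1667)) / 5 = 34.8333/5 = 6.9667
  Sample standard deviations s_i = √(s[i,i]):
  s(X_1) = √(5.4667) = 2.3381
  s(X_2) = √(6.9667) = 2.6394

Step 3 — r_{ij} = s_{ij} / (s_i · s_j):
  r[X_1,X_1] = 1 (diagonal).
  r[X_1,X_2] = 0.8667 / (2.3381 · 2.6394) = 0.8667 / 6.1713 = 0.1404
  r[X_2,X_2] = 1 (diagonal).

R is symmetric with unit diagonal. Assembling:

R = [[1, 0.1404],
 [0.1404, 1]]


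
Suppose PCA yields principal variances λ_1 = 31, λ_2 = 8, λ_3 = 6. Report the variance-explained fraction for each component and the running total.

Step 1 — total variance = trace(Sigma) = Σ λ_i = 31 + 8 + 6 = 45.

Step 2 — fraction explained by component i = λ_i / Σ λ:
  PC1: 31/45 = 0.6889
  PC2: 8/45 = 0.1778
  PC3: 6/45 = 0.1333

Step 3 — cumulative fraction after k components = (λ_1 + ... + λ_k) / Σ λ:
  k = 1: 31/45 = 0.6889
  k = 2: (31 + 8)/45 = 39/45 = 0.8667
  k = 3: (31 + 8 + 6)/45 = 45/45 = 1

Summary (fraction, with percent):

explained: PC1 0.6889 (68.89%), PC2 0.1778 (17.78%), PC3 0.1333 (13.33%);  cumulative: 0.6889, 0.8667, 1


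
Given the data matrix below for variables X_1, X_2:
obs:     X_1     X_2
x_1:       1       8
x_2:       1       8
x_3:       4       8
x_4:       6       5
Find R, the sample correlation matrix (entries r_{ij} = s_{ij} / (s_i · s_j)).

Step 1 — column means:
  mean(X_1) = (1 + 1 + 4 + 6) / 4 = 12/4 = 3
  mean(X_2) = (8 + 8 + 8 + 5) / 4 = 29/4 = 7.25

Step 2 — sample variances and covariances s[i,j] = (1/(n-1)) · Σ_k (x_{k,i} - mean_i) · (x_{k,j} - mean_j), with n-1 = 3:
  s[X_1,X_1] = ((-2)·(-2) + (-2)·(-2) + (1)·(1) + (3)·(3)) / 3 = 18/3 = 6
  s[X_1,X_2] = ((-2)·(0.75) + (-2)·(0.75) + (1)·(0.75) + (3)·(-2.25)) / 3 = -9/3 = -3
  s[X_2,X_2] = ((0.75)·(0.75) + (0.75)·(0.75) + (0.75)·(0.75) + (-2.25)·(-2.25)) / 3 = 6.75/3 = 2.25
  Sample standard deviations s_i = √(s[i,i]):
  s(X_1) = √(6) = 2.4495
  s(X_2) = √(2.25) = 1.5

Step 3 — r_{ij} = s_{ij} / (s_i · s_j):
  r[X_1,X_1] = 1 (diagonal).
  r[X_1,X_2] = -3 / (2.4495 · 1.5) = -3 / 3.6742 = -0.8165
  r[X_2,X_2] = 1 (diagonal).

R is symmetric with unit diagonal. Assembling:

R = [[1, -0.8165],
 [-0.8165, 1]]


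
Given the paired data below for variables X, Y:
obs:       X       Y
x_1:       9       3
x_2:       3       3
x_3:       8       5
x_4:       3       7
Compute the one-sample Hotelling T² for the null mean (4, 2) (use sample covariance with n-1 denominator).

Step 1 — sample mean vector:
  mean(X) = (9 + 3 + 8 + 3) / 4 = 23/4 = 5.75
  mean(Y) = (3 + 3 + 5 + 7) / 4 = 18/4 = 4.5
  x̄ = (5.75, 4.5),  deviation x̄ - mu_0 = (5.75, 4.5) - (4, 2) = (1.75, 2.5).

Step 2 — sample covariance matrix, S[i,j] = (1/(n-1)) · Σ_k (x_{k,i} - mean_i) · (x_{k,j} - mean_j), divisor n-1 = 3:
  S[X,X] = ((3.25)·(3.25) + (-2.75)·(-2.75) + (2.25)·(2.25) + (-2.75)·(-2.75)) / 3 = 30.75/3 = 10.25
  S[X,Y] = ((3.25)·(-1.5) + (-2.75)·(-1.5) + (2.25)·(0.5) + (-2.75)·(2.5)) / 3 = -6.5/3 = -2.1667
  S[Y,Y] = ((-1.5)·(-1.5) + (-1.5)·(-1.5) + (0.5)·(0.5) + (2.5)·(2.5)) / 3 = 11/3 = 3.6667
  S = [[10.25, -2.1667],
 [-2.1667, 3.6667]].

Step 3 — invert S. det(S) = 10.25·3.6667 - (-2.1667)² = 32.8889.
  S^{-1} = (1/det) · [[d, -b], [-b, a]] = [[0.1115, 0.0659],
 [0.0659, 0.3117]].

Step 4 — quadratic form (x̄ - mu_0)^T · S^{-1} · (x̄ - mu_0):
  S^{-1} · (x̄ - mu_0) = (0.3598, 0.8944),
  (x̄ - mu_0)^T · [...] = (1.75)·(0.3598) + (2.5)·(0.8944) = 2.8657.

Step 5 — scale by n: T² = 4 · 2.8657 = 11.4628.

T² ≈ 11.4628


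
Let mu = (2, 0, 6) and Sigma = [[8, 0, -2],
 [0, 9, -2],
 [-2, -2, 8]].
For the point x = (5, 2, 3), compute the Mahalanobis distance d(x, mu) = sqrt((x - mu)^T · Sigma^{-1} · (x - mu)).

Step 1 — centre the observation: (x - mu) = (3, 2, -3).

Step 2 — invert Sigma (cofactor / det for 3×3, or solve directly):
  Sigma^{-1} = [[0.1339, 0.0079, 0.0354],
 [0.0079, 0.1181, 0.0315],
 [0.0354, 0.0315, 0.1417]].

Step 3 — form the quadratic (x - mu)^T · Sigma^{-1} · (x - mu):
  Sigma^{-1} · (x - mu) = (0.311, 0.1654, -0.2559).
  (x - mu)^T · [Sigma^{-1} · (x - mu)] = (3)·(0.311) + (2)·(0.1654) + (-3)·(-0.2559) = 2.0315.

Step 4 — take square root: d = √(2.0315) ≈ 1.4253.

d(x, mu) = √(2.0315) ≈ 1.4253
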